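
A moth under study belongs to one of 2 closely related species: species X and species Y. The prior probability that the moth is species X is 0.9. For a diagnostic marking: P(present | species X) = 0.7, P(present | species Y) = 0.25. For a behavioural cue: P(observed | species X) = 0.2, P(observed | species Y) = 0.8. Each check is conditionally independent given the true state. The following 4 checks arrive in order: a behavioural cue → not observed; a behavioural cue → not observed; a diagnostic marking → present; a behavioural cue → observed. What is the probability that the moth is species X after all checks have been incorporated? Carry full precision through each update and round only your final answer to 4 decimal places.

0.9902

After a behavioural cue='not observed': P(species X) = 0.8·0.9000 / (0.8·0.9000 + 0.2·0.1000) ≈ 0.9730
After a behavioural cue='not observed': P(species X) = 0.8·0.9730 / (0.8·0.9730 + 0.2·0.0270) ≈ 0.9931
After a diagnostic marking='present': P(species X) = 0.7·0.9931 / (0.7·0.9931 + 0.25·0.0069) ≈ 0.9975
After a behavioural cue='observed': P(species X) = 0.2·0.9975 / (0.2·0.9975 + 0.8·0.0025) ≈ 0.9902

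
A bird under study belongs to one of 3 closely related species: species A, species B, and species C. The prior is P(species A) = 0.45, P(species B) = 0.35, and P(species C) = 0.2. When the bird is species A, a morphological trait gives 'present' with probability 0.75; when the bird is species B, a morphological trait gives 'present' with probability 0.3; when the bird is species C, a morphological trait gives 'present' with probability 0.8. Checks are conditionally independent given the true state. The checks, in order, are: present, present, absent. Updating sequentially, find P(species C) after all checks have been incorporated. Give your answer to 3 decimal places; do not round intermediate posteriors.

0.231

After 'present': normaliser = 0.75·0.4500 + 0.3·0.3500 + 0.8·0.2000; P(species A) ≈ 0.5602, P(species B) ≈ 0.1743, P(species C) ≈ 0.2656
After 'present': normaliser = 0.75·0.5602 + 0.3·0.1743 + 0.8·0.2656; P(species A) ≈ 0.6135, P(species B) ≈ 0.0763, P(species C) ≈ 0.3102
After 'absent': normaliser = 0.25·0.6135 + 0.7·0.0763 + 0.2·0.3102; P(species A) ≈ 0.5705, P(species B) ≈ 0.1988, P(species C) ≈ 0.2308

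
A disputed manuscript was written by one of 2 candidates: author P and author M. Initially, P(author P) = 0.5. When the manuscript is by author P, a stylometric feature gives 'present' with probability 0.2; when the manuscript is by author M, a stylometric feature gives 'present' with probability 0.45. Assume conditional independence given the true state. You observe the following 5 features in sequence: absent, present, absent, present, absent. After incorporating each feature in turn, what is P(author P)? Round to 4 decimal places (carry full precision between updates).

Each posterior becomes the prior for the next update.
After 'absent': P(author P) = 0.8·0.5000 / (0.8·0.5000 + 0.55·0.5000) ≈ 0.5926
After 'present': P(author P) = 0.2·0.5926 / (0.2·0.5926 + 0.45·0.4074) ≈ 0.3926
After 'absent': P(author P) = 0.8·0.3926 / (0.8·0.3926 + 0.55·0.6074) ≈ 0.4846
After 'present': P(author P) = 0.2·0.4846 / (0.2·0.4846 + 0.45·0.5154) ≈ 0.2947
After 'absent': P(author P) = 0.8·0.2947 / (0.8·0.2947 + 0.55·0.7053) ≈ 0.3781

0.3781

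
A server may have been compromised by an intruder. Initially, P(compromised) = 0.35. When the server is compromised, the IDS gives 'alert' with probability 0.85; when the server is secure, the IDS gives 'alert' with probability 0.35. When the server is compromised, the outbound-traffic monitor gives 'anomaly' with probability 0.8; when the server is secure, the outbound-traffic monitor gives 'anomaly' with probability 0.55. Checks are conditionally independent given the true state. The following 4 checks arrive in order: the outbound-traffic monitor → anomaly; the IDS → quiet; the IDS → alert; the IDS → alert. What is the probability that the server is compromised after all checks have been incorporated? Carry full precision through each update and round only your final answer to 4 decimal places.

Apply Bayes' rule sequentially, carrying P(compromised) forward.
After the outbound-traffic monitor='anomaly': P(compromised) = 0.8·0.3500 / (0.8·0.3500 + 0.55·0.6500) ≈ 0.4392
After the IDS='quiet': P(compromised) = 0.15·0.4392 / (0.15·0.4392 + 0.65·0.5608) ≈ 0.1531
After the IDS='alert': P(compromised) = 0.85·0.1531 / (0.85·0.1531 + 0.35·0.8469) ≈ 0.3050
After the IDS='alert': P(compromised) = 0.85·0.3050 / (0.85·0.3050 + 0.35·0.6950) ≈ 0.5160

0.5160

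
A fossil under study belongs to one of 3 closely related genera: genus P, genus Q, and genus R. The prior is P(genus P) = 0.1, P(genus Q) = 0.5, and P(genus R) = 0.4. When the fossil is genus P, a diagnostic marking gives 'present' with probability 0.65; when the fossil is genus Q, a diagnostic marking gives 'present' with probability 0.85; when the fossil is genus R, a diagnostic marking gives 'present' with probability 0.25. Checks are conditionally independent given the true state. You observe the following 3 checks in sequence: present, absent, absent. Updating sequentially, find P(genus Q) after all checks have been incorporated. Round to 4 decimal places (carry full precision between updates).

After 'present': normaliser = 0.65·0.1000 + 0.85·0.5000 + 0.25·0.4000; P(genus P) ≈ 0.1102, P(genus Q) ≈ 0.7203, P(genus R) ≈ 0.1695
After 'absent': normaliser = 0.35·0.1102 + 0.15·0.7203 + 0.75·0.1695; P(genus P) ≈ 0.1409, P(genus Q) ≈ 0.3947, P(genus R) ≈ 0.4644
After 'absent': normaliser = 0.35·0.1409 + 0.15·0.3947 + 0.75·0.4644; P(genus P) ≈ 0.1079, P(genus Q) ≈ 0.1296, P(genus R) ≈ 0.7625

0.1296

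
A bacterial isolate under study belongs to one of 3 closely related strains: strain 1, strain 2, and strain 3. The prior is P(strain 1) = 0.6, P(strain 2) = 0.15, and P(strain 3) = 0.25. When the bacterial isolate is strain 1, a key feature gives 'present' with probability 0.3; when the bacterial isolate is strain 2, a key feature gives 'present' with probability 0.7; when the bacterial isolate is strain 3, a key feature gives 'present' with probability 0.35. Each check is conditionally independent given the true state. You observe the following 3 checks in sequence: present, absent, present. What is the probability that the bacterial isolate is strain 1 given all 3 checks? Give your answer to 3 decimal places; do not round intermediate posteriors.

Apply Bayes' rule sequentially, carrying P(strain 1) forward.
After 'present': normaliser = 0.3·0.6000 + 0.7·0.1500 + 0.35·0.2500; P(strain 1) ≈ 0.4832, P(strain 2) ≈ 0.2819, P(strain 3) ≈ 0.2349
After 'absent': normaliser = 0.7·0.4832 + 0.3·0.2819 + 0.65·0.2349; P(strain 1) ≈ 0.5878, P(strain 2) ≈ 0.1469, P(strain 3) ≈ 0.2653
After 'present': normaliser = 0.3·0.5878 + 0.7·0.1469 + 0.35·0.2653; P(strain 1) ≈ 0.4739, P(strain 2) ≈ 0.2765, P(strain 3) ≈ 0.2496

0.474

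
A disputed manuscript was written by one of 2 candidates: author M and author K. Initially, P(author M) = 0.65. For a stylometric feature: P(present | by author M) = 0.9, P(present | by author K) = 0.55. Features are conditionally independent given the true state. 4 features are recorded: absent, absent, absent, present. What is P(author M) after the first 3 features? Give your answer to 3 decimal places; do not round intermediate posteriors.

Each posterior becomes the prior for the next update.
After 'absent': P(author M) = 0.1·0.6500 / (0.1·0.6500 + 0.45·0.3500) ≈ 0.2921
After 'absent': P(author M) = 0.1·0.2921 / (0.1·0.2921 + 0.45·0.7079) ≈ 0.0840
After 'absent': P(author M) = 0.1·0.0840 / (0.1·0.0840 + 0.45·0.9160) ≈ 0.0200

0.020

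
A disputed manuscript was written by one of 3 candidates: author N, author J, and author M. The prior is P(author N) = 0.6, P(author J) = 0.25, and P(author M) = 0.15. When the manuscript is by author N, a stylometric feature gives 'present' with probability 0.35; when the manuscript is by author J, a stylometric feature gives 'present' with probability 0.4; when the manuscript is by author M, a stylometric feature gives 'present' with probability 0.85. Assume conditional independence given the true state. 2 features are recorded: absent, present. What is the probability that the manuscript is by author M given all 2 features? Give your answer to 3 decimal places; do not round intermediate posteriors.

0.089

After 'absent': normaliser = 0.65·0.6000 + 0.6·0.2500 + 0.15·0.1500; P(author N) ≈ 0.6933, P(author J) ≈ 0.2667, P(author M) ≈ 0.0400
After 'present': normaliser = 0.35·0.6933 + 0.4·0.2667 + 0.85·0.0400; P(author N) ≈ 0.6330, P(author J) ≈ 0.2783, P(author M) ≈ 0.0887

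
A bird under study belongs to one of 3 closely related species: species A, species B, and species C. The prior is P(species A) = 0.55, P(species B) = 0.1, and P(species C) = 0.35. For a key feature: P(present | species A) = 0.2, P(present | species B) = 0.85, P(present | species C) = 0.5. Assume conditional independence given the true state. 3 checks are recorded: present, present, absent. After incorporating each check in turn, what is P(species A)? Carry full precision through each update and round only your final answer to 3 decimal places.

0.244

After 'present': normaliser = 0.2·0.5500 + 0.85·0.1000 + 0.5·0.3500; P(species A) ≈ 0.2973, P(species B) ≈ 0.2297, P(species C) ≈ 0.4730
After 'present': normaliser = 0.2·0.2973 + 0.85·0.2297 + 0.5·0.4730; P(species A) ≈ 0.1210, P(species B) ≈ 0.3975, P(species C) ≈ 0.4814
After 'absent': normaliser = 0.8·0.1210 + 0.15·0.3975 + 0.5·0.4814; P(species A) ≈ 0.2438, P(species B) ≈ 0.1501, P(species C) ≈ 0.6061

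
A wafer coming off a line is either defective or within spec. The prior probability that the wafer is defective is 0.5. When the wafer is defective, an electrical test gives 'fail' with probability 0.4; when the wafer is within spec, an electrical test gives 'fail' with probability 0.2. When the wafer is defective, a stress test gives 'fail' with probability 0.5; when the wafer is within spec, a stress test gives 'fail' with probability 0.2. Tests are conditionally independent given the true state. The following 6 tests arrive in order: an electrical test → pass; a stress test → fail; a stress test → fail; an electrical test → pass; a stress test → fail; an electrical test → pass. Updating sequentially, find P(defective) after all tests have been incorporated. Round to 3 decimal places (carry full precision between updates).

0.868

After an electrical test='pass': P(defective) = 0.6·0.5000 / (0.6·0.5000 + 0.8·0.5000) ≈ 0.4286
After a stress test='fail': P(defective) = 0.5·0.4286 / (0.5·0.4286 + 0.2·0.5714) ≈ 0.6522
After a stress test='fail': P(defective) = 0.5·0.6522 / (0.5·0.6522 + 0.2·0.3478) ≈ 0.8242
After an electrical test='pass': P(defective) = 0.6·0.8242 / (0.6·0.8242 + 0.8·0.1758) ≈ 0.7785
After a stress test='fail': P(defective) = 0.5·0.7785 / (0.5·0.7785 + 0.2·0.2215) ≈ 0.8978
After an electrical test='pass': P(defective) = 0.6·0.8978 / (0.6·0.8978 + 0.8·0.1022) ≈ 0.8683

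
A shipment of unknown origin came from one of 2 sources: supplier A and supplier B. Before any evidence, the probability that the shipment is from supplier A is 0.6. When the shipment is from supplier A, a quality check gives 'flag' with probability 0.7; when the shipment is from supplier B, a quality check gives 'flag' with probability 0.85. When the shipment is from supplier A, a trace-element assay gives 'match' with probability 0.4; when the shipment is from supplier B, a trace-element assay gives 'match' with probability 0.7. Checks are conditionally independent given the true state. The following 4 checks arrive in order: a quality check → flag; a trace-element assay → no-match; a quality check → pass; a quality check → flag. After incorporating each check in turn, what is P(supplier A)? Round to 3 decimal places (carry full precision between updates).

0.803

Apply Bayes' rule sequentially, carrying P(supplier A) forward.
After a quality check='flag': P(supplier A) = 0.7·0.6000 / (0.7·0.6000 + 0.85·0.4000) ≈ 0.5526
After a trace-element assay='no-match': P(supplier A) = 0.6·0.5526 / (0.6·0.5526 + 0.3·0.4474) ≈ 0.7119
After a quality check='pass': P(supplier A) = 0.3·0.7119 / (0.3·0.7119 + 0.15·0.2881) ≈ 0.8317
After a quality check='flag': P(supplier A) = 0.7·0.8317 / (0.7·0.8317 + 0.85·0.1683) ≈ 0.8027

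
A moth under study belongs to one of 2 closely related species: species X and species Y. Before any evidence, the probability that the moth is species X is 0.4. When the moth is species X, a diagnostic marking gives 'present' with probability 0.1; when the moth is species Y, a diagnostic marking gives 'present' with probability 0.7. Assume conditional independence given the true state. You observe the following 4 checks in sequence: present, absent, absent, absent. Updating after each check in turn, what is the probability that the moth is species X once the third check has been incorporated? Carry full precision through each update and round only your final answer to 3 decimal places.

0.462

After 'present': P(species X) = 0.1·0.4000 / (0.1·0.4000 + 0.7·0.6000) ≈ 0.0870
After 'absent': P(species X) = 0.9·0.0870 / (0.9·0.0870 + 0.3·0.9130) ≈ 0.2222
After 'absent': P(species X) = 0.9·0.2222 / (0.9·0.2222 + 0.3·0.7778) ≈ 0.4615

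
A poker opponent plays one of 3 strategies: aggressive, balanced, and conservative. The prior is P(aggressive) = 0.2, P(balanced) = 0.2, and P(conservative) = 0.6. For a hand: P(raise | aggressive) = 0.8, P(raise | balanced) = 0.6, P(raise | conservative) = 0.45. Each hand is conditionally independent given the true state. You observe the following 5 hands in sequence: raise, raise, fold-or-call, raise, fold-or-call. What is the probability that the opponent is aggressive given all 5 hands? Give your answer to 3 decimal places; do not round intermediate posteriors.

0.149

After 'raise': normaliser = 0.8·0.2000 + 0.6·0.2000 + 0.45·0.6000; P(aggressive) ≈ 0.2909, P(balanced) ≈ 0.2182, P(conservative) ≈ 0.4909
After 'raise': normaliser = 0.8·0.2909 + 0.6·0.2182 + 0.45·0.4909; P(aggressive) ≈ 0.3981, P(balanced) ≈ 0.2240, P(conservative) ≈ 0.3779
After 'fold-or-call': normaliser = 0.2·0.3981 + 0.4·0.2240 + 0.55·0.3779; P(aggressive) ≈ 0.2112, P(balanced) ≈ 0.2376, P(conservative) ≈ 0.5512
After 'raise': normaliser = 0.8·0.2112 + 0.6·0.2376 + 0.45·0.5512; P(aggressive) ≈ 0.3019, P(balanced) ≈ 0.2547, P(conservative) ≈ 0.4433
After 'fold-or-call': normaliser = 0.2·0.3019 + 0.4·0.2547 + 0.55·0.4433; P(aggressive) ≈ 0.1487, P(balanced) ≈ 0.2509, P(conservative) ≈ 0.6004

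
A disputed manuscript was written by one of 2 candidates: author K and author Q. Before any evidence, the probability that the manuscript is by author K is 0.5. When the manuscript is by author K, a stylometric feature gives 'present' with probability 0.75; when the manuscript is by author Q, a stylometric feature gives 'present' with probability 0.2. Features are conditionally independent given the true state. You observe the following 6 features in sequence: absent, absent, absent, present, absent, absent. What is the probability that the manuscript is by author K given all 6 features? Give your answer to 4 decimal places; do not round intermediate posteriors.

0.0111

After 'absent': P(author K) = 0.25·0.5000 / (0.25·0.5000 + 0.8·0.5000) ≈ 0.2381
After 'absent': P(author K) = 0.25·0.2381 / (0.25·0.2381 + 0.8·0.7619) ≈ 0.0890
After 'absent': P(author K) = 0.25·0.0890 / (0.25·0.0890 + 0.8·0.9110) ≈ 0.0296
After 'present': P(author K) = 0.75·0.0296 / (0.75·0.0296 + 0.2·0.9704) ≈ 0.1027
After 'absent': P(author K) = 0.25·0.1027 / (0.25·0.1027 + 0.8·0.8973) ≈ 0.0345
After 'absent': P(author K) = 0.25·0.0345 / (0.25·0.0345 + 0.8·0.9655) ≈ 0.0111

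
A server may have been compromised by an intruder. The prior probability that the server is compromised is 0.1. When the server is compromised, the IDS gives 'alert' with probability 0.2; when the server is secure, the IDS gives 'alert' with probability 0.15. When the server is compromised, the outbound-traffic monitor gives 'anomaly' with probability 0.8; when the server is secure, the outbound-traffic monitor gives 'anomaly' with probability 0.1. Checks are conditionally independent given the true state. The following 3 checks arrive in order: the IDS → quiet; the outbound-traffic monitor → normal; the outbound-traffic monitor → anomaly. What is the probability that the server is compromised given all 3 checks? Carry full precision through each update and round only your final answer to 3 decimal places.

Apply Bayes' rule sequentially, carrying P(compromised) forward.
After the IDS='quiet': P(compromised) = 0.8·0.1000 / (0.8·0.1000 + 0.85·0.9000) ≈ 0.0947
After the outbound-traffic monitor='normal': P(compromised) = 0.2·0.0947 / (0.2·0.0947 + 0.9·0.9053) ≈ 0.0227
After the outbound-traffic monitor='anomaly': P(compromised) = 0.8·0.0227 / (0.8·0.0227 + 0.1·0.9773) ≈ 0.1568

0.157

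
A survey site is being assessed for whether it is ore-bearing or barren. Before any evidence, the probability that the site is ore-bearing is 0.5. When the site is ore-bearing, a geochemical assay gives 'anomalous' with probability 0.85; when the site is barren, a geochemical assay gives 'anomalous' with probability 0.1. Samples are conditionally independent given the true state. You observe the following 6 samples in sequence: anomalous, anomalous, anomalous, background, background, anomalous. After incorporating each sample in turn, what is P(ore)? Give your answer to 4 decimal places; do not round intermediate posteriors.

0.9932

After 'anomalous': P(ore) = 0.85·0.5000 / (0.85·0.5000 + 0.1·0.5000) ≈ 0.8947
After 'anomalous': P(ore) = 0.85·0.8947 / (0.85·0.8947 + 0.1·0.1053) ≈ 0.9863
After 'anomalous': P(ore) = 0.85·0.9863 / (0.85·0.9863 + 0.1·0.0137) ≈ 0.9984
After 'background': P(ore) = 0.15·0.9984 / (0.15·0.9984 + 0.9·0.0016) ≈ 0.9903
After 'background': P(ore) = 0.15·0.9903 / (0.15·0.9903 + 0.9·0.0097) ≈ 0.9446
After 'anomalous': P(ore) = 0.85·0.9446 / (0.85·0.9446 + 0.1·0.0554) ≈ 0.9932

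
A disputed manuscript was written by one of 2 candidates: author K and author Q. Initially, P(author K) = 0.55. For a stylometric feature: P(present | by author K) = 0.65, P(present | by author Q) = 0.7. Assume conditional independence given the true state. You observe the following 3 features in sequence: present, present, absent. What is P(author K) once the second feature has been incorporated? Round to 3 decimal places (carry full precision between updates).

After 'present': P(author K) = 0.65·0.5500 / (0.65·0.5500 + 0.7·0.4500) ≈ 0.5316
After 'present': P(author K) = 0.65·0.5316 / (0.65·0.5316 + 0.7·0.4684) ≈ 0.5131

0.513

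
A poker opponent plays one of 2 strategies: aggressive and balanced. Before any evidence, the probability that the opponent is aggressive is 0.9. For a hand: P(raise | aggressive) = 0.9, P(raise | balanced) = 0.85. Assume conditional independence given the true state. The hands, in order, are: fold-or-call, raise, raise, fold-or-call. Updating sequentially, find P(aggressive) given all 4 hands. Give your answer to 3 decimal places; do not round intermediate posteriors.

After 'fold-or-call': P(aggressive) = 0.1·0.9000 / (0.1·0.9000 + 0.15·0.1000) ≈ 0.8571
After 'raise': P(aggressive) = 0.9·0.8571 / (0.9·0.8571 + 0.85·0.1429) ≈ 0.8640
After 'raise': P(aggressive) = 0.9·0.8640 / (0.9·0.8640 + 0.85·0.1360) ≈ 0.8706
After 'fold-or-call': P(aggressive) = 0.1·0.8706 / (0.1·0.8706 + 0.15·0.1294) ≈ 0.8177

0.818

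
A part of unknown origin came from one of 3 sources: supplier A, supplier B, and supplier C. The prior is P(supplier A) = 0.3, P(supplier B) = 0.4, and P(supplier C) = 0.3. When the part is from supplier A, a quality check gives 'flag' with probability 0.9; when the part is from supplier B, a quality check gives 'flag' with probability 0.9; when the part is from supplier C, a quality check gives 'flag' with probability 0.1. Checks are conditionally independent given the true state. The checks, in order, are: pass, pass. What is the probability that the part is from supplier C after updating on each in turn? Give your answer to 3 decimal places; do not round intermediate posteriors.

After 'pass': normaliser = 0.1·0.3000 + 0.1·0.4000 + 0.9·0.3000; P(supplier A) ≈ 0.0882, P(supplier B) ≈ 0.1176, P(supplier C) ≈ 0.7941
After 'pass': normaliser = 0.1·0.0882 + 0.1·0.1176 + 0.9·0.7941; P(supplier A) ≈ 0.0120, P(supplier B) ≈ 0.0160, P(supplier C) ≈ 0.9720

0.972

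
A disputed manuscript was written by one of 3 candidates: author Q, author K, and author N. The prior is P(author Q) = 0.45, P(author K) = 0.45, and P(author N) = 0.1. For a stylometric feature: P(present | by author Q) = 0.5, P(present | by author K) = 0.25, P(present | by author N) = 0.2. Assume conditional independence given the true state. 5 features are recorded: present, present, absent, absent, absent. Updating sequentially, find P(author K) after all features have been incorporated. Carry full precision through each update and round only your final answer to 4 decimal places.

Apply Bayes' rule sequentially, carrying P(author K) forward.
After 'present': normaliser = 0.5·0.4500 + 0.25·0.4500 + 0.2·0.1000; P(author Q) ≈ 0.6294, P(author K) ≈ 0.3147, P(author N) ≈ 0.0559
After 'present': normaliser = 0.5·0.6294 + 0.25·0.3147 + 0.2·0.0559; P(author Q) ≈ 0.7779, P(author K) ≈ 0.1945, P(author N) ≈ 0.0277
After 'absent': normaliser = 0.5·0.7779 + 0.75·0.1945 + 0.8·0.0277; P(author Q) ≈ 0.6984, P(author K) ≈ 0.2619, P(author N) ≈ 0.0397
After 'absent': normaliser = 0.5·0.6984 + 0.75·0.2619 + 0.8·0.0397; P(author Q) ≈ 0.6048, P(author K) ≈ 0.3402, P(author N) ≈ 0.0550
After 'absent': normaliser = 0.5·0.6048 + 0.75·0.3402 + 0.8·0.0550; P(author Q) ≈ 0.5027, P(author K) ≈ 0.4241, P(author N) ≈ 0.0732

0.4241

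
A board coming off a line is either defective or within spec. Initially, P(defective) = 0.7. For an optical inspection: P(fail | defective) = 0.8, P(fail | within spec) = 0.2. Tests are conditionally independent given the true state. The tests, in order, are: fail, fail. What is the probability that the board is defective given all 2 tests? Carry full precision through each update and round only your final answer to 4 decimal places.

After 'fail': P(defective) = 0.8·0.7000 / (0.8·0.7000 + 0.2·0.3000) ≈ 0.9032
After 'fail': P(defective) = 0.8·0.9032 / (0.8·0.9032 + 0.2·0.0968) ≈ 0.9739

0.9739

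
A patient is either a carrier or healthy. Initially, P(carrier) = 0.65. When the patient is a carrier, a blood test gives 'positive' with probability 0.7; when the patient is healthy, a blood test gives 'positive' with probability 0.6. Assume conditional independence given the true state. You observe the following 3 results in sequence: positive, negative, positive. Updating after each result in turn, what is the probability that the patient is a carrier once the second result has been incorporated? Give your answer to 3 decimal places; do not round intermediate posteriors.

0.619

After 'positive': P(carrier) = 0.7·0.6500 / (0.7·0.6500 + 0.6·0.3500) ≈ 0.6842
After 'negative': P(carrier) = 0.3·0.6842 / (0.3·0.6842 + 0.4·0.3158) ≈ 0.6190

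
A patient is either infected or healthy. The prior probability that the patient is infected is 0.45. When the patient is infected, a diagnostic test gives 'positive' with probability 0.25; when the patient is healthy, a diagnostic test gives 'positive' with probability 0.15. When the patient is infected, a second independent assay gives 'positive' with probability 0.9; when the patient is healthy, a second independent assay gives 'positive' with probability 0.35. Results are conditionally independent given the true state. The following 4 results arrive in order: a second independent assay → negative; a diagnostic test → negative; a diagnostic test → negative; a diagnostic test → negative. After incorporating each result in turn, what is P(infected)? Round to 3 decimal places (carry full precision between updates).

After a second independent assay='negative': P(infected) = 0.1·0.4500 / (0.1·0.4500 + 0.65·0.5500) ≈ 0.1118
After a diagnostic test='negative': P(infected) = 0.75·0.1118 / (0.75·0.1118 + 0.85·0.8882) ≈ 0.1000
After a diagnostic test='negative': P(infected) = 0.75·0.1000 / (0.75·0.1000 + 0.85·0.9000) ≈ 0.0893
After a diagnostic test='negative': P(infected) = 0.75·0.0893 / (0.75·0.0893 + 0.85·0.9107) ≈ 0.0796

0.080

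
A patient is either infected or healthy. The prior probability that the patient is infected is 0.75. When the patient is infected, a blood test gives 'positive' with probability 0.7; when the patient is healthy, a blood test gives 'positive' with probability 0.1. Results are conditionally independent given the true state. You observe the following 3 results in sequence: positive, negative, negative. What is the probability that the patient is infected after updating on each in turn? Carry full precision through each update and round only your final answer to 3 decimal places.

Each posterior becomes the prior for the next update.
After 'positive': P(infected) = 0.7·0.7500 / (0.7·0.7500 + 0.1·0.2500) ≈ 0.9545
After 'negative': P(infected) = 0.3·0.9545 / (0.3·0.9545 + 0.9·0.0455) ≈ 0.8750
After 'negative': P(infected) = 0.3·0.8750 / (0.3·0.8750 + 0.9·0.1250) ≈ 0.7000

0.700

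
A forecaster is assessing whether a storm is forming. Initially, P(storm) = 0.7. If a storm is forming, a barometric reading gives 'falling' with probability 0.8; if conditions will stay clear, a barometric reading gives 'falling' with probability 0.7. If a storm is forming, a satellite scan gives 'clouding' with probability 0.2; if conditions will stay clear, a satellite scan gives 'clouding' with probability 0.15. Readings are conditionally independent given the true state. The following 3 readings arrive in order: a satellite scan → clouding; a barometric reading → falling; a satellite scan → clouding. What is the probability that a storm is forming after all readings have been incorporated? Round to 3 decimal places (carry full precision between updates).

0.826

Each posterior becomes the prior for the next update.
After a satellite scan='clouding': P(storm) = 0.2·0.7000 / (0.2·0.7000 + 0.15·0.3000) ≈ 0.7568
After a barometric reading='falling': P(storm) = 0.8·0.7568 / (0.8·0.7568 + 0.7·0.2432) ≈ 0.7805
After a satellite scan='clouding': P(storm) = 0.2·0.7805 / (0.2·0.7805 + 0.15·0.2195) ≈ 0.8258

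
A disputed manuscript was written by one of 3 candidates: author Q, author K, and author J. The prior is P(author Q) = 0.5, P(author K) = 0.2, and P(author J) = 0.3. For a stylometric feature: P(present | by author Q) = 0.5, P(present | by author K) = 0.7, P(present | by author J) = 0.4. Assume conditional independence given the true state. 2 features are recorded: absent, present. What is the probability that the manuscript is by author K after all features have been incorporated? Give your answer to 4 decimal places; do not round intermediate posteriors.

0.1757

After 'absent': normaliser = 0.5·0.5000 + 0.3·0.2000 + 0.6·0.3000; P(author Q) ≈ 0.5102, P(author K) ≈ 0.1224, P(author J) ≈ 0.3673
After 'present': normaliser = 0.5·0.5102 + 0.7·0.1224 + 0.4·0.3673; P(author Q) ≈ 0.5230, P(author K) ≈ 0.1757, P(author J) ≈ 0.3013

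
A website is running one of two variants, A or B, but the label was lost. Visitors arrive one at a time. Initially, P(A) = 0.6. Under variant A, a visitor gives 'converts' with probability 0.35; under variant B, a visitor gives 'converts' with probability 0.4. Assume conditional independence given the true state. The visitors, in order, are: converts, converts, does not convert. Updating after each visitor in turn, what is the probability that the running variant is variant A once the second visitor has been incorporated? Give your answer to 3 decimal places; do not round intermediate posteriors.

Apply Bayes' rule sequentially, carrying P(A) forward.
After 'converts': P(A) = 0.35·0.6000 / (0.35·0.6000 + 0.4·0.4000) ≈ 0.5676
After 'converts': P(A) = 0.35·0.5676 / (0.35·0.5676 + 0.4·0.4324) ≈ 0.5345

0.535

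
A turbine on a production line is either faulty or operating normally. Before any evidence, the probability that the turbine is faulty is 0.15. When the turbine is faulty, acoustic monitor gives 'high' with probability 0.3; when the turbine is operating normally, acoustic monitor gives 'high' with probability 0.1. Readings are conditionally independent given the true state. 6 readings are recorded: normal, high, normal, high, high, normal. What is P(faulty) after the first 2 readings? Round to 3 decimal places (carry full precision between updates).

After 'normal': P(faulty) = 0.7·0.1500 / (0.7·0.1500 + 0.9·0.8500) ≈ 0.1207
After 'high': P(faulty) = 0.3·0.1207 / (0.3·0.1207 + 0.1·0.8793) ≈ 0.2917

0.292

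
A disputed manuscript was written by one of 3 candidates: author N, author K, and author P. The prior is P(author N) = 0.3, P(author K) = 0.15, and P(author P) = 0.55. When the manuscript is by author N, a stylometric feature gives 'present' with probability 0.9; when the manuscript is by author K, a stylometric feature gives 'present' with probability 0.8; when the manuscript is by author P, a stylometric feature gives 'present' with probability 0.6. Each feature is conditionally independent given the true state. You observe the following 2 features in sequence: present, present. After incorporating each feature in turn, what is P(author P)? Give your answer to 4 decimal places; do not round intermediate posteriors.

Apply Bayes' rule sequentially, carrying P(author P) forward.
After 'present': normaliser = 0.9·0.3000 + 0.8·0.1500 + 0.6·0.5500; P(author N) ≈ 0.3750, P(author K) ≈ 0.1667, P(author P) ≈ 0.4583
After 'present': normaliser = 0.9·0.3750 + 0.8·0.1667 + 0.6·0.4583; P(author N) ≈ 0.4525, P(author K) ≈ 0.1788, P(author P) ≈ 0.3687

0.3687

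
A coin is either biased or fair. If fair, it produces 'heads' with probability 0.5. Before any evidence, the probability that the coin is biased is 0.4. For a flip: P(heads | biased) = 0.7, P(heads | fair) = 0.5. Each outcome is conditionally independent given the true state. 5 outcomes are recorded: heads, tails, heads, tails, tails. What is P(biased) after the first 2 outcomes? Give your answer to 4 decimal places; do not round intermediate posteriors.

0.3590

After 'heads': P(biased) = 0.7·0.4000 / (0.7·0.4000 + 0.5·0.6000) ≈ 0.4828
After 'tails': P(biased) = 0.3·0.4828 / (0.3·0.4828 + 0.5·0.5172) ≈ 0.3590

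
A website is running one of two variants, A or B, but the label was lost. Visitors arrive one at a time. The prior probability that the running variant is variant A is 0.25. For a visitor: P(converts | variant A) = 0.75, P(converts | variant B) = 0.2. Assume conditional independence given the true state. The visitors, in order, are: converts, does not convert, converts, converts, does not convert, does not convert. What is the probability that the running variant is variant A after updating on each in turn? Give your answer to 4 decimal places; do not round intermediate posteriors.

0.3491

After 'converts': P(A) = 0.75·0.2500 / (0.75·0.2500 + 0.2·0.7500) ≈ 0.5556
After 'does not convert': P(A) = 0.25·0.5556 / (0.25·0.5556 + 0.8·0.4444) ≈ 0.2809
After 'converts': P(A) = 0.75·0.2809 / (0.75·0.2809 + 0.2·0.7191) ≈ 0.5943
After 'converts': P(A) = 0.75·0.5943 / (0.75·0.5943 + 0.2·0.4057) ≈ 0.8460
After 'does not convert': P(A) = 0.25·0.8460 / (0.25·0.8460 + 0.8·0.1540) ≈ 0.6319
After 'does not convert': P(A) = 0.25·0.6319 / (0.25·0.6319 + 0.8·0.3681) ≈ 0.3491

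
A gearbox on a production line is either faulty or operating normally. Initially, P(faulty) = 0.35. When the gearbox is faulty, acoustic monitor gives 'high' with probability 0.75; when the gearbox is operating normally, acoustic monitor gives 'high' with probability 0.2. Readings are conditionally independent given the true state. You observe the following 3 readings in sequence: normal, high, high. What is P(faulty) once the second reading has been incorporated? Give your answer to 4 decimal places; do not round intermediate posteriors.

0.3869

Each posterior becomes the prior for the next update.
After 'normal': P(faulty) = 0.25·0.3500 / (0.25·0.3500 + 0.8·0.6500) ≈ 0.1440
After 'high': P(faulty) = 0.75·0.1440 / (0.75·0.1440 + 0.2·0.8560) ≈ 0.3869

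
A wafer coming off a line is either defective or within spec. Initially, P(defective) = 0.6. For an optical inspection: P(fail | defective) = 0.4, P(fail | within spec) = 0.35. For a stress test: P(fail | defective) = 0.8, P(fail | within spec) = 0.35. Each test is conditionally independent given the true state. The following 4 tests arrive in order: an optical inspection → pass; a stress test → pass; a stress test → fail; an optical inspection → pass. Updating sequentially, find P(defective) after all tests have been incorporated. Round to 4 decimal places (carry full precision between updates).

0.4734

After an optical inspection='pass': P(defective) = 0.6·0.6000 / (0.6·0.6000 + 0.65·0.4000) ≈ 0.5806
After a stress test='pass': P(defective) = 0.2·0.5806 / (0.2·0.5806 + 0.65·0.4194) ≈ 0.2988
After a stress test='fail': P(defective) = 0.8·0.2988 / (0.8·0.2988 + 0.35·0.7012) ≈ 0.4934
After an optical inspection='pass': P(defective) = 0.6·0.4934 / (0.6·0.4934 + 0.65·0.5066) ≈ 0.4734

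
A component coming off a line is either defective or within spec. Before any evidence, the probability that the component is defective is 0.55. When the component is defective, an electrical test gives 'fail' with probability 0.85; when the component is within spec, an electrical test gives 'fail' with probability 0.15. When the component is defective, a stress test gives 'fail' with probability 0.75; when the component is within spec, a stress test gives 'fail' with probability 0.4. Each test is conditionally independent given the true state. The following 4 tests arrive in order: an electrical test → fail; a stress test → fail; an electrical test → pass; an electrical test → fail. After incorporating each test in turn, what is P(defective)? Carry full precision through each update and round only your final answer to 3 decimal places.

0.929

After an electrical test='fail': P(defective) = 0.85·0.5500 / (0.85·0.5500 + 0.15·0.4500) ≈ 0.8738
After a stress test='fail': P(defective) = 0.75·0.8738 / (0.75·0.8738 + 0.4·0.1262) ≈ 0.9285
After an electrical test='pass': P(defective) = 0.15·0.9285 / (0.15·0.9285 + 0.85·0.0715) ≈ 0.6962
After an electrical test='fail': P(defective) = 0.85·0.6962 / (0.85·0.6962 + 0.15·0.3038) ≈ 0.9285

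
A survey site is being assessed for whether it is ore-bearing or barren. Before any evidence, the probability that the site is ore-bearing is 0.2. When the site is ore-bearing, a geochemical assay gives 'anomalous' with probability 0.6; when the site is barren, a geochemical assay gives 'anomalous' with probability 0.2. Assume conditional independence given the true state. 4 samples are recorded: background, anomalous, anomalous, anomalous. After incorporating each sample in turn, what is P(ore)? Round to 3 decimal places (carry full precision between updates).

0.771

After 'background': P(ore) = 0.4·0.2000 / (0.4·0.2000 + 0.8·0.8000) ≈ 0.1111
After 'anomalous': P(ore) = 0.6·0.1111 / (0.6·0.1111 + 0.2·0.8889) ≈ 0.2727
After 'anomalous': P(ore) = 0.6·0.2727 / (0.6·0.2727 + 0.2·0.7273) ≈ 0.5294
After 'anomalous': P(ore) = 0.6·0.5294 / (0.6·0.5294 + 0.2·0.4706) ≈ 0.7714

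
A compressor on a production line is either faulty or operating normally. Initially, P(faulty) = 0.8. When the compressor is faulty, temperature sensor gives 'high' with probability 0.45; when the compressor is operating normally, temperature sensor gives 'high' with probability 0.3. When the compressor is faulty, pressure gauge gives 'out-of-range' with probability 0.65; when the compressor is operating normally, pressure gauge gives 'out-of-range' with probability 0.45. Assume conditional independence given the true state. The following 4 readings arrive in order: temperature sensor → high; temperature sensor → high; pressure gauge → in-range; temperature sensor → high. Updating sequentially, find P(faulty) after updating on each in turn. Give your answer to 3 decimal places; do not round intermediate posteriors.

Apply Bayes' rule sequentially, carrying P(faulty) forward.
After temperature sensor='high': P(faulty) = 0.45·0.8000 / (0.45·0.8000 + 0.3·0.2000) ≈ 0.8571
After temperature sensor='high': P(faulty) = 0.45·0.8571 / (0.45·0.8571 + 0.3·0.1429) ≈ 0.9000
After pressure gauge='in-range': P(faulty) = 0.35·0.9000 / (0.35·0.9000 + 0.55·0.1000) ≈ 0.8514
After temperature sensor='high': P(faulty) = 0.45·0.8514 / (0.45·0.8514 + 0.3·0.1486) ≈ 0.8957

0.896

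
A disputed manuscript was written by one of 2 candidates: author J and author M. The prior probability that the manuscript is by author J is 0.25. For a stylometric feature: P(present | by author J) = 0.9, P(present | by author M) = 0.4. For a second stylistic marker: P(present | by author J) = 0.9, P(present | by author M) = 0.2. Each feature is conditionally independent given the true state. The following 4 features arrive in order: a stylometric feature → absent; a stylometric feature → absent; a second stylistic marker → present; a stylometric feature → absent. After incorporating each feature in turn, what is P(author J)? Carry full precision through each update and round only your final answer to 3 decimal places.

0.007

After a stylometric feature='absent': P(author J) = 0.1·0.2500 / (0.1·0.2500 + 0.6·0.7500) ≈ 0.0526
After a stylometric feature='absent': P(author J) = 0.1·0.0526 / (0.1·0.0526 + 0.6·0.9474) ≈ 0.0092
After a second stylistic marker='present': P(author J) = 0.9·0.0092 / (0.9·0.0092 + 0.2·0.9908) ≈ 0.0400
After a stylometric feature='absent': P(author J) = 0.1·0.0400 / (0.1·0.0400 + 0.6·0.9600) ≈ 0.0069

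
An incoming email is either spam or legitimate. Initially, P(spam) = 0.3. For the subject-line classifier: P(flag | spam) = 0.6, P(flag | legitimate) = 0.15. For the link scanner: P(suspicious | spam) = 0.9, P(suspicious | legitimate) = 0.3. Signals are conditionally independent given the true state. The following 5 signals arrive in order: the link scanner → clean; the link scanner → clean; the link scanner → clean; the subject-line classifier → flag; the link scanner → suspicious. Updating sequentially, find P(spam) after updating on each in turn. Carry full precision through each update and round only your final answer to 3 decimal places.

After the link scanner='clean': P(spam) = 0.1·0.3000 / (0.1·0.3000 + 0.7·0.7000) ≈ 0.0577
After the link scanner='clean': P(spam) = 0.1·0.0577 / (0.1·0.0577 + 0.7·0.9423) ≈ 0.0087
After the link scanner='clean': P(spam) = 0.1·0.0087 / (0.1·0.0087 + 0.7·0.9913) ≈ 0.0012
After the subject-line classifier='flag': P(spam) = 0.6·0.0012 / (0.6·0.0012 + 0.15·0.9988) ≈ 0.0050
After the link scanner='suspicious': P(spam) = 0.9·0.0050 / (0.9·0.0050 + 0.3·0.9950) ≈ 0.0148

0.015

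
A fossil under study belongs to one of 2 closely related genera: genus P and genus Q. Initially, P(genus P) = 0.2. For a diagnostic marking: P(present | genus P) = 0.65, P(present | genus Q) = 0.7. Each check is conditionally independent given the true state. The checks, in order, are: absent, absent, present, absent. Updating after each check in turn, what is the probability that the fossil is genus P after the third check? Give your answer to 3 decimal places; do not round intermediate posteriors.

0.240

Apply Bayes' rule sequentially, carrying P(genus P) forward.
After 'absent': P(genus P) = 0.35·0.2000 / (0.35·0.2000 + 0.3·0.8000) ≈ 0.2258
After 'absent': P(genus P) = 0.35·0.2258 / (0.35·0.2258 + 0.3·0.7742) ≈ 0.2539
After 'present': P(genus P) = 0.65·0.2539 / (0.65·0.2539 + 0.7·0.7461) ≈ 0.2401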